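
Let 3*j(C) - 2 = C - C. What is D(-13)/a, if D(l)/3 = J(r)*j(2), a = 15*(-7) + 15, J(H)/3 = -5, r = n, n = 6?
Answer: 1/3 ≈ 0.33333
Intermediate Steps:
r = 6
J(H) = -15 (J(H) = 3*(-5) = -15)
j(C) = 2/3 (j(C) = 2/3 + (C - C)/3 = 2/3 + (1/3)*0 = 2/3 + 0 = 2/3)
a = -90 (a = -105 + 15 = -90)
D(l) = -30 (D(l) = 3*(-15*2/3) = 3*(-10) = -30)
D(-13)/a = -30/(-90) = -30*(-1/90) = 1/3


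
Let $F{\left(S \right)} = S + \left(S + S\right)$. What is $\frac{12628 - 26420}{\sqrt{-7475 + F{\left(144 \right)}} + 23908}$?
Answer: $- \frac{329739136}{571599507} + \frac{13792 i \sqrt{7043}}{571599507} \approx -0.57687 + 0.0020249 i$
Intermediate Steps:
$F{\left(S \right)} = 3 S$ ($F{\left(S \right)} = S + 2 S = 3 S$)
$\frac{12628 - 26420}{\sqrt{-7475 + F{\left(144 \right)}} + 23908} = \frac{12628 - 26420}{\sqrt{-7475 + 3 \cdot 144} + 23908} = - \frac{13792}{\sqrt{-7475 + 432} + 23908} = - \frac{13792}{\sqrt{-7043} + 23908} = - \frac{13792}{i \sqrt{7043} + 23908} = - \frac{13792}{23908 + i \sqrt{7043}}$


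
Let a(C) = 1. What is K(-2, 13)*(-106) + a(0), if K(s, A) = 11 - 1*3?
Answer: -847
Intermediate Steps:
K(s, A) = 8 (K(s, A) = 11 - 3 = 8)
K(-2, 13)*(-106) + a(0) = 8*(-106) + 1 = -848 + 1 = -847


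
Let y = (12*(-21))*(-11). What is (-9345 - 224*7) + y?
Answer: -8141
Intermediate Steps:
y = 2772 (y = -252*(-11) = 2772)
(-9345 - 224*7) + y = (-9345 - 224*7) + 2772 = (-9345 - 1568) + 2772 = -10913 + 2772 = -8141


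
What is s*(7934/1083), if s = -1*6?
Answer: -15868/361 ≈ -43.956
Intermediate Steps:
s = -6
s*(7934/1083) = -47604/1083 = -6*7934/1083 = -15868/361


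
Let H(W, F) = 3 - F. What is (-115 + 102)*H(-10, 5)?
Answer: 26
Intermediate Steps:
(-115 + 102)*H(-10, 5) = (-115 + 102)*(3 - 1*5) = -13*(3 - 5) = -13*(-2) = 26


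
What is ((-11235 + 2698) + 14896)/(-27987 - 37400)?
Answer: -6359/65387 ≈ -0.097252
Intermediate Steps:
((-11235 + 2698) + 14896)/(-27987 - 37400) = (-8537 + 14896)/(-65387) = 6359*(-1/65387) = -6359/65387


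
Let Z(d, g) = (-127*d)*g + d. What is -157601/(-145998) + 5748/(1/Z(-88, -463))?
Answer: -4342486088724703/145998 ≈ -2.9743e+10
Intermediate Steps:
Z(d, g) = d - 127*d*g (Z(d, g) = -127*d*g + d = d - 127*d*g)
-157601/(-145998) + 5748/(1/Z(-88, -463)) = -157601/(-145998) + 5748/(1/(-88*(1 - 127*(-463)))) = -157601*(-1/145998) + 5748/(1/(-88*(1 + 58801))) = 157601/145998 + 5748/(1/(-88*58802)) = 157601/145998 + 5748/(1/(-5174576)) = 157601/145998 + 5748/(-1/5174576) = 157601/145998 + 5748*(-5174576) = 157601/145998 - 29743462848 = -4342486088724703/145998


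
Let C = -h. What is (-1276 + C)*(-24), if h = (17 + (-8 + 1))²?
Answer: 33024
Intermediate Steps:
h = 100 (h = (17 - 7)² = 10² = 100)
C = -100 (C = -1*100 = -100)
(-1276 + C)*(-24) = (-1276 - 100)*(-24) = -1376*(-24) = 33024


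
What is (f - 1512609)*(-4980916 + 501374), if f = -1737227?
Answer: 14557776855112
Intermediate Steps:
(f - 1512609)*(-4980916 + 501374) = (-1737227 - 1512609)*(-4980916 + 501374) = -3249836*(-4479542) = 14557776855112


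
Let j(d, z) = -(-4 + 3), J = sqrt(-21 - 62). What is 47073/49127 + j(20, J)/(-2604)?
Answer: 9425305/9840516 ≈ 0.95781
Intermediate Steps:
J = I*sqrt(83) (J = sqrt(-83) = I*sqrt(83) ≈ 9.1104*I)
j(d, z) = 1 (j(d, z) = -1*(-1) = 1)
47073/49127 + j(20, J)/(-2604) = 47073/49127 + 1/(-2604) = 47073*(1/49127) + 1*(-1/2604) = 3621/3779 - 1/2604 = 9425305/9840516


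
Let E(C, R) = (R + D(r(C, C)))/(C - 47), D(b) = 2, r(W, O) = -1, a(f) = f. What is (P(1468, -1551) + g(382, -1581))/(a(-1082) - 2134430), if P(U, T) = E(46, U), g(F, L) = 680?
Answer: 395/1067756 ≈ 0.00036993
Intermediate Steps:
E(C, R) = (2 + R)/(-47 + C) (E(C, R) = (R + 2)/(C - 47) = (2 + R)/(-47 + C))
P(U, T) = -2 - U (P(U, T) = (2 + U)/(-47 + 46) = (2 + U)/(-1) = -(2 + U) = -2 - U)
(P(1468, -1551) + g(382, -1581))/(a(-1082) - 2134430) = ((-2 - 1*1468) + 680)/(-1082 - 2134430) = ((-2 - 1468) + 680)/(-2135512) = (-1470 + 680)*(-1/2135512) = -790*(-1/2135512) = 395/1067756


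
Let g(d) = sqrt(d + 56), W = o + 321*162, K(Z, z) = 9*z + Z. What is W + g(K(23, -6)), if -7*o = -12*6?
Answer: 364121/7 ≈ 52017.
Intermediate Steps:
o = 72/7 (o = -(-12)*6/7 = -1/7*(-72) = 72/7 ≈ 10.286)
K(Z, z) = Z + 9*z
W = 364086/7 (W = 72/7 + 321*162 = 72/7 + 52002 = 364086/7 ≈ 52012.)
g(d) = sqrt(56 + d)
W + g(K(23, -6)) = 364086/7 + sqrt(56 + (23 + 9*(-6))) = 364086/7 + sqrt(56 + (23 - 54)) = 364086/7 + sqrt(56 - 31) = 364086/7 + sqrt(25) = 364086/7 + 5 = 364121/7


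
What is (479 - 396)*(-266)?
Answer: -22078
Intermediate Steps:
(479 - 396)*(-266) = 83*(-266) = -22078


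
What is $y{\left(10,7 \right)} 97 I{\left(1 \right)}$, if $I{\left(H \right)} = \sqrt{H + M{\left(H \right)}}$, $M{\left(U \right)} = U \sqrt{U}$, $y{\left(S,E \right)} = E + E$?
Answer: $1358 \sqrt{2} \approx 1920.5$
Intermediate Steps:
$y{\left(S,E \right)} = 2 E$
$M{\left(U \right)} = U^{\frac{3}{2}}$
$I{\left(H \right)} = \sqrt{H + H^{\frac{3}{2}}}$
$y{\left(10,7 \right)} 97 I{\left(1 \right)} = 2 \cdot 7 \cdot 97 \sqrt{1 + 1^{\frac{3}{2}}} = 14 \cdot 97 \sqrt{1 + 1} = 1358 \sqrt{2}$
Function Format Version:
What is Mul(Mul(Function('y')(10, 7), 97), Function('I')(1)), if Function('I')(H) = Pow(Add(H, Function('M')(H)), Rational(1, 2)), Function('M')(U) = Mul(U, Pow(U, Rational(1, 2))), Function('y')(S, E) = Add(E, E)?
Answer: Mul(1358, Pow(2, Rational(1, 2))) ≈ 1920.5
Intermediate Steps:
Function('y')(S, E) = Mul(2, E)
Function('M')(U) = Pow(U, Rational(3, 2))
Function('I')(H) = Pow(Add(H, Pow(H, Rational(3, 2))), Rational(1, 2))
Mul(Mul(Function('y')(10, 7), 97), Function('I')(1)) = Mul(Mul(Mul(2, 7), 97), Pow(Add(1, Pow(1, Rational(3, 2))), Rational(1, 2))) = Mul(Mul(14, 97), Pow(Add(1, 1), Rational(1, 2))) = Mul(1358, Pow(2, Rational(1, 2)))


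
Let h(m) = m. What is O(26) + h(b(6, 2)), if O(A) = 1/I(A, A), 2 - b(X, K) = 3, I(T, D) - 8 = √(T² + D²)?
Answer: -162/161 + 13*√2/644 ≈ -0.97766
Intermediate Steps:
I(T, D) = 8 + √(D² + T²) (I(T, D) = 8 + √(T² + D²) = 8 + √(D² + T²))
b(X, K) = -1 (b(X, K) = 2 - 1*3 = 2 - 3 = -1)
O(A) = 1/(8 + √2*√(A²)) (O(A) = 1/(8 + √(A² + A²)) = 1/(8 + √(2*A²)) = 1/(8 + √2*√(A²)))
O(26) + h(b(6, 2)) = 1/(8 + √2*√(26²)) - 1 = 1/(8 + √2*√676) - 1 = 1/(8 + √2*26) - 1 = 1/(8 + 26*√2) - 1 = -1 + 1/(8 + 26*√2)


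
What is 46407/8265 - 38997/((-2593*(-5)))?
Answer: 3724754/1428743 ≈ 2.6070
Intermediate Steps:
46407/8265 - 38997/((-2593*(-5))) = 46407*(1/8265) - 38997/12965 = 15469/2755 - 38997*1/12965 = 15469/2755 - 38997/12965 = 3724754/1428743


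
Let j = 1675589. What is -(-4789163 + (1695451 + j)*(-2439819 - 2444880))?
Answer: 16466520506123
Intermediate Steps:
-(-4789163 + (1695451 + j)*(-2439819 - 2444880)) = -(-4789163 + (1695451 + 1675589)*(-2439819 - 2444880)) = -(-4789163 + 3371040*(-4884699)) = -(-4789163 - 16466515716960) = -1*(-16466520506123) = 16466520506123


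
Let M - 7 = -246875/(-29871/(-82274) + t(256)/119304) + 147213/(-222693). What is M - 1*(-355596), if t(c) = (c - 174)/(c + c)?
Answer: -10983386821253276855882/33861146075567839 ≈ -3.2437e+5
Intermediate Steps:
t(c) = (-174 + c)/(2*c) (t(c) = (-174 + c)/((2*c)) = (-174 + c)*(1/(2*c)) = (-174 + c)/(2*c))
M = -23024274921140898132926/33861146075567839 (M = 7 + (-246875/(-29871/(-82274) + ((½)*(-174 + 256)/256)/119304) + 147213/(-222693)) = 7 + (-246875/(-29871*(-1/82274) + ((½)*(1/256)*82)*(1/119304)) + 147213*(-1/222693)) = 7 + (-246875/(29871/82274 + (41/256)*(1/119304)) - 49071/74231) = 7 + (-246875/(29871/82274 + 41/30541824) - 49071/74231) = 7 + (-246875/456159098969/1256399013888 - 49071/74231) = 7 + (-246875*1256399013888/456159098969 - 49071/74231) = 7 + (-310173506553600000/456159098969 - 49071/74231) = 7 - 23024511949163427107799/33861146075567839 = -23024274921140898132926/33861146075567839 ≈ -6.7996e+5)
M - 1*(-355596) = -23024274921140898132926/33861146075567839 - 1*(-355596) = -23024274921140898132926/33861146075567839 + 355596 = -10983386821253276855882/33861146075567839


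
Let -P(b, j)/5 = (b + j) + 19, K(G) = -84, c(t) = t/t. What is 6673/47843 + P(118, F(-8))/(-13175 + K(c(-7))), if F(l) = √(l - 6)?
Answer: 121249762/634350337 + 5*I*√14/13259 ≈ 0.19114 + 0.001411*I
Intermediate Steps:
c(t) = 1
F(l) = √(-6 + l)
P(b, j) = -95 - 5*b - 5*j (P(b, j) = -5*((b + j) + 19) = -5*(19 + b + j) = -95 - 5*b - 5*j)
6673/47843 + P(118, F(-8))/(-13175 + K(c(-7))) = 6673/47843 + (-95 - 5*118 - 5*√(-6 - 8))/(-13175 - 84) = 6673*(1/47843) + (-95 - 590 - 5*I*√14)/(-13259) = 6673/47843 + (-95 - 590 - 5*I*√14)*(-1/13259) = 6673/47843 + (-685 - 5*I*√14)*(-1/13259) = 6673/47843 + (685/13259 + 5*I*√14/13259) = 121249762/634350337 + 5*I*√14/13259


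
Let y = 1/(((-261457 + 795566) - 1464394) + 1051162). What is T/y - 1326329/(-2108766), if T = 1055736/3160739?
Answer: 269112679252334683/6665258938074 ≈ 40375.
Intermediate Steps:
T = 1055736/3160739 (T = 1055736*(1/3160739) = 1055736/3160739 ≈ 0.33402)
y = 1/120877 (y = 1/((534109 - 1464394) + 1051162) = 1/(-930285 + 1051162) = 1/120877 ≈ 8.2729e-6)
T/y - 1326329/(-2108766) = 1055736/(3160739*(1/120877)) - 1326329/(-2108766) = (1055736/3160739)*120877 - 1326329*(-1/2108766) = 127614200472/3160739 + 1326329/2108766 = 269112679252334683/6665258938074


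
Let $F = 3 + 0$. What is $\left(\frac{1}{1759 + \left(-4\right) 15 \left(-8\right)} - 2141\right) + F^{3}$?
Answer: $- \frac{4733245}{2239} \approx -2114.0$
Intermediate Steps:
$F = 3$
$\left(\frac{1}{1759 + \left(-4\right) 15 \left(-8\right)} - 2141\right) + F^{3} = \left(\frac{1}{1759 + \left(-4\right) 15 \left(-8\right)} - 2141\right) + 3^{3} = \left(\frac{1}{1759 - -480} - 2141\right) + 27 = \left(\frac{1}{1759 + 480} - 2141\right) + 27 = \left(\frac{1}{2239} - 2141\right) + 27 = - \frac{4793698}{2239} + 27 = - \frac{4733245}{2239}$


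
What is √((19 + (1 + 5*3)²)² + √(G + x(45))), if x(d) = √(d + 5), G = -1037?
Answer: √(75625 + I*√(1037 - 5*√2)) ≈ 275.0 + 0.058*I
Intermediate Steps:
x(d) = √(5 + d)
√((19 + (1 + 5*3)²)² + √(G + x(45))) = √((19 + (1 + 5*3)²)² + √(-1037 + √(5 + 45))) = √((19 + (1 + 15)²)² + √(-1037 + √50)) = √((19 + 16²)² + √(-1037 + 5*√2)) = √((19 + 256)² + √(-1037 + 5*√2)) = √(275² + √(-1037 + 5*√2)) = √(75625 + √(-1037 + 5*√2))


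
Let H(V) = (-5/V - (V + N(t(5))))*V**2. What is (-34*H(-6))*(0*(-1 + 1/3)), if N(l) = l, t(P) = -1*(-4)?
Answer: 0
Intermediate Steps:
t(P) = 4
H(V) = V**2*(-4 - V - 5/V) (H(V) = (-5/V - (V + 4))*V**2 = (-5/V - (4 + V))*V**2 = (-5/V + (-4 - V))*V**2 = (-4 - V - 5/V)*V**2 = V**2*(-4 - V - 5/V))
(-34*H(-6))*(0*(-1 + 1/3)) = (-(-34)*(-6)*(5 + (-6)**2 + 4*(-6)))*(0*(-1 + 1/3)) = (-(-34)*(-6)*(5 + 36 - 24))*(0*(-1 + 1/3)) = (-(-34)*(-6)*17)*(0*(-2/3)) = -34*102*0 = -3468*0 = 0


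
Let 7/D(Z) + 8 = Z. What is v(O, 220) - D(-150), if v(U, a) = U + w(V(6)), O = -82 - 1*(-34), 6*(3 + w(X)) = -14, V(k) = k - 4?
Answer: -25259/474 ≈ -53.289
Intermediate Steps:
D(Z) = 7/(-8 + Z)
V(k) = -4 + k
w(X) = -16/3 (w(X) = -3 + (⅙)*(-14) = -3 - 7/3 = -16/3)
O = -48 (O = -82 + 34 = -48)
v(U, a) = -16/3 + U (v(U, a) = U - 16/3 = -16/3 + U)
v(O, 220) - D(-150) = (-16/3 - 48) - 7/(-8 - 150) = -160/3 - 7/(-158) = -160/3 - 7*(-1)/158 = -160/3 - 1*(-7/158) = -160/3 + 7/158 = -25259/474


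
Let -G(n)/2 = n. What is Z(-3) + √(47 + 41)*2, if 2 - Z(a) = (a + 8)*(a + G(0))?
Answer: 17 + 4*√22 ≈ 35.762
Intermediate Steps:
G(n) = -2*n
Z(a) = 2 - a*(8 + a) (Z(a) = 2 - (a + 8)*(a - 2*0) = 2 - (8 + a)*(a + 0) = 2 - (8 + a)*a = 2 - a*(8 + a))
Z(-3) + √(47 + 41)*2 = (2 - 1*(-3)² - 8*(-3)) + √(47 + 41)*2 = (2 - 1*9 + 24) + √88*2 = (2 - 9 + 24) + (2*√22)*2 = 17 + 4*√22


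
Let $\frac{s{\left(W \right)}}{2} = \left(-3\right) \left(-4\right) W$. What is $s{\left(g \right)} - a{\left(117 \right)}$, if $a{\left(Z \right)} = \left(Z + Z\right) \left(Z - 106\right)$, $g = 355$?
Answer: $5946$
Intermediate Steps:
$s{\left(W \right)} = 24 W$ ($s{\left(W \right)} = 2 \left(-3\right) \left(-4\right) W = 2 \cdot 12 W = 24 W$)
$a{\left(Z \right)} = 2 Z \left(-106 + Z\right)$
$s{\left(g \right)} - a{\left(117 \right)} = 24 \cdot 355 - 2 \cdot 117 \left(-106 + 117\right) = 8520 - 2 \cdot 117 \cdot 11 = 8520 - 2574 = 5946$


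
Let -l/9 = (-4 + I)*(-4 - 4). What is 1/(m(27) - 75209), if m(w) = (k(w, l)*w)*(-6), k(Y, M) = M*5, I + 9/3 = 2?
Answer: 1/216391 ≈ 4.6213e-6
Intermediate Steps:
I = -1 (I = -3 + 2 = -1)
l = -360 (l = -9*(-4 - 1)*(-4 - 4) = -(-45)*(-8) = -9*40 = -360)
k(Y, M) = 5*M
m(w) = 10800*w (m(w) = ((5*(-360))*w)*(-6) = -1800*w*(-6) = 10800*w)
1/(m(27) - 75209) = 1/(10800*27 - 75209) = 1/(291600 - 75209) = 1/216391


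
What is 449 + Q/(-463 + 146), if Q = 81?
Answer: 142252/317 ≈ 448.74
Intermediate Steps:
449 + Q/(-463 + 146) = 449 + 81/(-463 + 146) = 449 + 81/(-317) = 449 + 81*(-1/317) = 449 - 81/317 = 142252/317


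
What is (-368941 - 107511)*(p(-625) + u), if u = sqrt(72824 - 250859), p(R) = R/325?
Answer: 11911300/13 - 476452*I*sqrt(178035) ≈ 9.1625e+5 - 2.0104e+8*I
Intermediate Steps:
p(R) = R/325 (p(R) = R*(1/325) = R/325)
u = I*sqrt(178035) (u = sqrt(-178035) = I*sqrt(178035) ≈ 421.94*I)
(-368941 - 107511)*(p(-625) + u) = (-368941 - 107511)*((1/325)*(-625) + I*sqrt(178035)) = -476452*(-25/13 + I*sqrt(178035)) = 11911300/13 - 476452*I*sqrt(178035)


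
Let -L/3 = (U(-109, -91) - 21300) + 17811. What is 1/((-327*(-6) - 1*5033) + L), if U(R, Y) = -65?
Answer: 1/7591 ≈ 0.00013173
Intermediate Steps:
L = 10662 (L = -3*((-65 - 21300) + 17811) = -3*(-21365 + 17811) = -3*(-3554) = 10662)
1/((-327*(-6) - 1*5033) + L) = 1/((-327*(-6) - 1*5033) + 10662) = 1/((1962 - 5033) + 10662) = 1/(-3071 + 10662) = 1/7591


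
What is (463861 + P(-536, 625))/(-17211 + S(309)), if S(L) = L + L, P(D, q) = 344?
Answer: -154735/5531 ≈ -27.976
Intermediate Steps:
S(L) = 2*L
(463861 + P(-536, 625))/(-17211 + S(309)) = (463861 + 344)/(-17211 + 2*309) = 464205/(-17211 + 618) = 464205/(-16593) = 464205*(-1/16593) = -154735/5531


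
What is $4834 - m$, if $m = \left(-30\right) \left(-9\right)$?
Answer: $4564$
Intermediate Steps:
$m = 270$
$4834 - m = 4834 - 270 = 4564$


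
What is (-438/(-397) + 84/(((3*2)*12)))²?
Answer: 29235649/5673924 ≈ 5.1526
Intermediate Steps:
(-438/(-397) + 84/(((3*2)*12)))² = (-438*(-1/397) + 84/((6*12)))² = (438/397 + 84/72)² = (438/397 + 84*(1/72))² = (438/397 + 7/6)² = (5407/2382)² = 29235649/5673924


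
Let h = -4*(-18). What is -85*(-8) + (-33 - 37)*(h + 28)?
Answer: -6320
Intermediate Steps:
h = 72
-85*(-8) + (-33 - 37)*(h + 28) = -85*(-8) + (-33 - 37)*(72 + 28) = 680 - 70*100 = 680 - 7000 = -6320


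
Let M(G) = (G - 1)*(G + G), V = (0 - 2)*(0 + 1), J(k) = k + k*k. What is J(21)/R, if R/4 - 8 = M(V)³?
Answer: 33/496 ≈ 0.066532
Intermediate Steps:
J(k) = k + k²
V = -2 (V = -2*1 = -2)
M(G) = 2*G*(-1 + G) (M(G) = (-1 + G)*(2*G) = 2*G*(-1 + G))
R = 6944 (R = 32 + 4*(2*(-2)*(-1 - 2))³ = 32 + 4*(2*(-2)*(-3))³ = 32 + 4*12³ = 32 + 4*1728 = 32 + 6912 = 6944)
J(21)/R = (21*(1 + 21))/6944 = (21*22)*(1/6944) = 462*(1/6944) = 33/496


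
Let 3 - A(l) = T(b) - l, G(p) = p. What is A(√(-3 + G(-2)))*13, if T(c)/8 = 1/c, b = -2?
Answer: 91 + 13*I*√5 ≈ 91.0 + 29.069*I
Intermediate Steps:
T(c) = 8/c (T(c) = 8*(1/c) = 8/c)
A(l) = 7 + l (A(l) = 3 - (8/(-2) - l) = 3 - (8*(-½) - l) = 3 - (-4 - l) = 3 + (4 + l) = 7 + l)
A(√(-3 + G(-2)))*13 = (7 + √(-3 - 2))*13 = (7 + √(-5))*13 = (7 + I*√5)*13 = 91 + 13*I*√5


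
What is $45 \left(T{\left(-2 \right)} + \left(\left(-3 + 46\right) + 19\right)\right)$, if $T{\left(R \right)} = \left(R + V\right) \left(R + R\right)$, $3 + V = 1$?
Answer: $3510$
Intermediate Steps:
$V = -2$ ($V = -3 + 1 = -2$)
$T{\left(R \right)} = 2 R \left(-2 + R\right)$ ($T{\left(R \right)} = \left(R - 2\right) \left(R + R\right) = \left(-2 + R\right) 2 R = 2 R \left(-2 + R\right)$)
$45 \left(T{\left(-2 \right)} + \left(\left(-3 + 46\right) + 19\right)\right) = 45 \left(2 \left(-2\right) \left(-2 - 2\right) + \left(\left(-3 + 46\right) + 19\right)\right) = 45 \left(2 \left(-2\right) \left(-4\right) + \left(43 + 19\right)\right) = 45 \left(16 + 62\right) = 45 \cdot 78 = 3510$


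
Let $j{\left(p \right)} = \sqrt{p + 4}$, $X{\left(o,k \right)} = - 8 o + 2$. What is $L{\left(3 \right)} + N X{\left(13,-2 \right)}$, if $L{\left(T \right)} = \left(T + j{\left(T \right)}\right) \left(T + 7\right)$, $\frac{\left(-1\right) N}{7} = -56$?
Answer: $-39954 + 10 \sqrt{7} \approx -39928.0$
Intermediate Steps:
$X{\left(o,k \right)} = 2 - 8 o$
$N = 392$ ($N = \left(-7\right) \left(-56\right) = 392$)
$j{\left(p \right)} = \sqrt{4 + p}$
$L{\left(T \right)} = \left(7 + T\right) \left(T + \sqrt{4 + T}\right)$ ($L{\left(T \right)} = \left(T + \sqrt{4 + T}\right) \left(T + 7\right) = \left(T + \sqrt{4 + T}\right) \left(7 + T\right) = \left(7 + T\right) \left(T + \sqrt{4 + T}\right)$)
$L{\left(3 \right)} + N X{\left(13,-2 \right)} = \left(3^{2} + 7 \cdot 3 + 7 \sqrt{4 + 3} + 3 \sqrt{4 + 3}\right) + 392 \left(2 - 104\right) = \left(9 + 21 + 7 \sqrt{7} + 3 \sqrt{7}\right) + 392 \left(2 - 104\right) = \left(30 + 10 \sqrt{7}\right) + 392 \left(-102\right) = \left(30 + 10 \sqrt{7}\right) - 39984 = -39954 + 10 \sqrt{7}$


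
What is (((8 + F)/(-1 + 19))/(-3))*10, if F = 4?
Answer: -20/9 ≈ -2.2222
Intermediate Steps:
(((8 + F)/(-1 + 19))/(-3))*10 = (((8 + 4)/(-1 + 19))/(-3))*10 = ((12/18)*(-⅓))*10 = ((12*(1/18))*(-⅓))*10 = ((⅔)*(-⅓))*10 = -2/9*10 = -20/9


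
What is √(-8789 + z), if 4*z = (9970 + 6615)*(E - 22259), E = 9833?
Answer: I*√206120366/2 ≈ 7178.4*I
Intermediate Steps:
z = -103042605/2 (z = ((9970 + 6615)*(9833 - 22259))/4 = (16585*(-12426))/4 = (¼)*(-206085210) = -103042605/2 ≈ -5.1521e+7)
√(-8789 + z) = √(-8789 - 103042605/2) = √(-103060183/2) = I*√206120366/2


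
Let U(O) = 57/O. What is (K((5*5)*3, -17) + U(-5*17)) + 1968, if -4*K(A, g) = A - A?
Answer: 167223/85 ≈ 1967.3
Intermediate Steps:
K(A, g) = 0 (K(A, g) = -(A - A)/4 = -1/4*0 = 0)
(K((5*5)*3, -17) + U(-5*17)) + 1968 = (0 + 57/((-5*17))) + 1968 = (0 + 57/(-85)) + 1968 = (0 + 57*(-1/85)) + 1968 = (0 - 57/85) + 1968 = -57/85 + 1968 = 167223/85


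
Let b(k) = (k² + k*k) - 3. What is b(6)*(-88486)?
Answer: -6105534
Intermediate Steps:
b(k) = -3 + 2*k² (b(k) = (k² + k²) - 3 = 2*k² - 3 = -3 + 2*k²)
b(6)*(-88486) = (-3 + 2*6²)*(-88486) = (-3 + 2*36)*(-88486) = (-3 + 72)*(-88486) = 69*(-88486) = -6105534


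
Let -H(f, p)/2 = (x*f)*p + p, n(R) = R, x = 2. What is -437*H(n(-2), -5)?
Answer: 13110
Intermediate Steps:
H(f, p) = -2*p - 4*f*p (H(f, p) = -2*((2*f)*p + p) = -2*(2*f*p + p) = -2*(p + 2*f*p) = -2*p - 4*f*p)
-437*H(n(-2), -5) = -(-874)*(-5)*(1 + 2*(-2)) = -(-874)*(-5)*(1 - 4) = -(-874)*(-5)*(-3) = -437*(-30) = 13110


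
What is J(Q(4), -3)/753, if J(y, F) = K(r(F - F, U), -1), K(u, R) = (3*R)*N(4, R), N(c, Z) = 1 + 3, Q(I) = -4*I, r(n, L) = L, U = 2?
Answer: -4/251 ≈ -0.015936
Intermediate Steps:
N(c, Z) = 4
K(u, R) = 12*R (K(u, R) = (3*R)*4 = 12*R)
J(y, F) = -12 (J(y, F) = 12*(-1) = -12)
J(Q(4), -3)/753 = -12/753 = -12*1/753 = -4/251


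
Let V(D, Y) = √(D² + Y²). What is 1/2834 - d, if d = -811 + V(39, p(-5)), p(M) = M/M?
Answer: 2298375/2834 - √1522 ≈ 771.99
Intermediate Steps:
p(M) = 1
d = -811 + √1522 (d = -811 + √(39² + 1²) = -811 + √(1521 + 1) = -811 + √1522 ≈ -771.99)
1/2834 - d = 1/2834 - (-811 + √1522) = 1/2834 + (811 - √1522) = 2298375/2834 - √1522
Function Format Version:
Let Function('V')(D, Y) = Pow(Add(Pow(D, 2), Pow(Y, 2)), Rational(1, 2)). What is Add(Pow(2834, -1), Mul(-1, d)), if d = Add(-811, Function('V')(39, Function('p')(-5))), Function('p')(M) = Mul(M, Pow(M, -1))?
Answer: Add(Rational(2298375, 2834), Mul(-1, Pow(1522, Rational(1, 2)))) ≈ 771.99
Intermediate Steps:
Function('p')(M) = 1
d = Add(-811, Pow(1522, Rational(1, 2))) (d = Add(-811, Pow(Add(Pow(39, 2), Pow(1, 2)), Rational(1, 2))) = Add(-811, Pow(Add(1521, 1), Rational(1, 2))) = Add(-811, Pow(1522, Rational(1, 2))) ≈ -771.99)
Add(Pow(2834, -1), Mul(-1, d)) = Add(Pow(2834, -1), Mul(-1, Add(-811, Pow(1522, Rational(1, 2))))) = Add(Rational(1, 2834), Add(811, Mul(-1, Pow(1522, Rational(1, 2))))) = Add(Rational(2298375, 2834), Mul(-1, Pow(1522, Rational(1, 2))))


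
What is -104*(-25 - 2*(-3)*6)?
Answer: -1144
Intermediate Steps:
-104*(-25 - 2*(-3)*6) = -104*(-25 + 6*6) = -104*(-25 + 36) = -104*11 = -1144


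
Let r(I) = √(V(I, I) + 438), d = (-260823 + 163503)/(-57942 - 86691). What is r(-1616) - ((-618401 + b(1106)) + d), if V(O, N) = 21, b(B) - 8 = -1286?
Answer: 29875311829/48211 + 3*√51 ≈ 6.1970e+5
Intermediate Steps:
d = 32440/48211 (d = -97320/(-144633) = -97320*(-1/144633) = 32440/48211 ≈ 0.67288)
b(B) = -1278 (b(B) = 8 - 1286 = -1278)
r(I) = 3*√51 (r(I) = √(21 + 438) = √459 = 3*√51)
r(-1616) - ((-618401 + b(1106)) + d) = 3*√51 - ((-618401 - 1278) + 32440/48211) = 3*√51 - (-619679 + 32440/48211) = 3*√51 - 1*(-29875311829/48211) = 3*√51 + 29875311829/48211 = 29875311829/48211 + 3*√51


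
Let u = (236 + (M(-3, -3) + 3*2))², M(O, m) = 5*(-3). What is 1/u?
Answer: 1/51529 ≈ 1.9407e-5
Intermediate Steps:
M(O, m) = -15
u = 51529 (u = (236 + (-15 + 3*2))² = (236 + (-15 + 6))² = (236 - 9)² = 227² = 51529)
1/u = 1/51529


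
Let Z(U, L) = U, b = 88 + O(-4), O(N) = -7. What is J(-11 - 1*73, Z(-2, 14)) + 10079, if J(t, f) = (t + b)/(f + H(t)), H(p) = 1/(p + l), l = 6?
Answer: 1582637/157 ≈ 10080.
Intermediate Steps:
H(p) = 1/(6 + p) (H(p) = 1/(p + 6) = 1/(6 + p))
b = 81 (b = 88 - 7 = 81)
J(t, f) = (81 + t)/(f + 1/(6 + t)) (J(t, f) = (t + 81)/(f + 1/(6 + t)) = (81 + t)/(f + 1/(6 + t)))
J(-11 - 1*73, Z(-2, 14)) + 10079 = (6 + (-11 - 1*73))*(81 + (-11 - 1*73))/(1 - 2*(6 + (-11 - 1*73))) + 10079 = (6 + (-11 - 73))*(81 + (-11 - 73))/(1 - 2*(6 + (-11 - 73))) + 10079 = (6 - 84)*(81 - 84)/(1 - 2*(6 - 84)) + 10079 = -78*(-3)/(1 - 2*(-78)) + 10079 = -78*(-3)/(1 + 156) + 10079 = -78*(-3)/157 + 10079 = (1/157)*(-78)*(-3) + 10079 = 234/157 + 10079 = 1582637/157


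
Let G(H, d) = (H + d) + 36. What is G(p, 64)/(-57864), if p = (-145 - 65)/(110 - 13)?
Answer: -4745/2806404 ≈ -0.0016908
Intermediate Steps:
p = -210/97 ≈ -2.1649
G(H, d) = 36 + H + d
G(p, 64)/(-57864) = (36 - 210/97 + 64)/(-57864) = (9490/97)*(-1/57864) = -4745/2806404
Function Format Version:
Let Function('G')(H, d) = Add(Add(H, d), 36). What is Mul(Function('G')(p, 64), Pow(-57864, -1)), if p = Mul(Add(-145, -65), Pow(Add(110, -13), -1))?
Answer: Rational(-4745, 2806404) ≈ -0.0016908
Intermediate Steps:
p = Rational(-210, 97) (p = Mul(-210, Pow(97, -1)) = Mul(-210, Rational(1, 97)) = Rational(-210, 97) ≈ -2.1649)
Function('G')(H, d) = Add(36, H, d)
Mul(Function('G')(p, 64), Pow(-57864, -1)) = Mul(Add(36, Rational(-210, 97), 64), Pow(-57864, -1)) = Mul(Rational(9490, 97), Rational(-1, 57864)) = Rational(-4745, 2806404)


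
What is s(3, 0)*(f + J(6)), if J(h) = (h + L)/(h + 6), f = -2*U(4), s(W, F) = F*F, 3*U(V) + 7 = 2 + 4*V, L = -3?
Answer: 0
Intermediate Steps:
U(V) = -5/3 + 4*V/3 (U(V) = -7/3 + (2 + 4*V)/3 = -7/3 + (⅔ + 4*V/3) = -5/3 + 4*V/3)
s(W, F) = F²
f = -22/3 (f = -2*(-5/3 + (4/3)*4) = -2*(-5/3 + 16/3) = -2*11/3 = -22/3 ≈ -7.3333)
J(h) = (-3 + h)/(6 + h) (J(h) = (h - 3)/(h + 6) = (-3 + h)/(6 + h))
s(3, 0)*(f + J(6)) = 0²*(-22/3 + (-3 + 6)/(6 + 6)) = 0*(-22/3 + 3/12) = 0*(-22/3 + (1/12)*3) = 0*(-22/3 + ¼) = 0*(-85/12) = 0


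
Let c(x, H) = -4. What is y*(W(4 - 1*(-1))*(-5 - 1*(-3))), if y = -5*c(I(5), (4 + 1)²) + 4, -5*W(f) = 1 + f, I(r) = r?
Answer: 288/5 ≈ 57.600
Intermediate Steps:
W(f) = -⅕ - f/5 (W(f) = -(1 + f)/5 = -⅕ - f/5)
y = 24 (y = -5*(-4) + 4 = 20 + 4 = 24)
y*(W(4 - 1*(-1))*(-5 - 1*(-3))) = 24*((-⅕ - (4 - 1*(-1))/5)*(-5 - 1*(-3))) = 24*((-⅕ - (4 + 1)/5)*(-5 + 3)) = 24*((-⅕ - ⅕*5)*(-2)) = 24*((-⅕ - 1)*(-2)) = 24*(-6/5*(-2)) = 24*(12/5) = 288/5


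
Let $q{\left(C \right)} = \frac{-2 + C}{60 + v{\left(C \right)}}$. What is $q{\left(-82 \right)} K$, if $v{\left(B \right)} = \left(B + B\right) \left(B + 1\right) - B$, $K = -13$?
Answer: $\frac{78}{959} \approx 0.081335$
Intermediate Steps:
$v{\left(B \right)} = - B + 2 B \left(1 + B\right)$ ($v{\left(B \right)} = 2 B \left(1 + B\right) - B = - B + 2 B \left(1 + B\right)$)
$q{\left(C \right)} = \frac{-2 + C}{60 + C \left(1 + 2 C\right)}$
$q{\left(-82 \right)} K = \frac{-2 - 82}{60 - 82 \left(1 + 2 \left(-82\right)\right)} \left(-13\right) = \frac{1}{60 - 82 \left(1 - 164\right)} \left(-84\right) \left(-13\right) = \frac{1}{60 - -13366} \left(-84\right) \left(-13\right) = \frac{1}{60 + 13366} \left(-84\right) \left(-13\right) = \frac{1}{13426} \left(-84\right) \left(-13\right) = \left(- \frac{6}{959}\right) \left(-13\right) = \frac{78}{959}$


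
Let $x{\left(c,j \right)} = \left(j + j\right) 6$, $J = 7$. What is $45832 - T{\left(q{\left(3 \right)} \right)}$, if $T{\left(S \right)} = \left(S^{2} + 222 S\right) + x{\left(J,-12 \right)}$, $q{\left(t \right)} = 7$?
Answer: $44373$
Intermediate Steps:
$x{\left(c,j \right)} = 12 j$ ($x{\left(c,j \right)} = 2 j 6 = 12 j$)
$T{\left(S \right)} = -144 + S^{2} + 222 S$ ($T{\left(S \right)} = \left(S^{2} + 222 S\right) + 12 \left(-12\right) = \left(S^{2} + 222 S\right) - 144 = -144 + S^{2} + 222 S$)
$45832 - T{\left(q{\left(3 \right)} \right)} = 45832 - \left(-144 + 7^{2} + 222 \cdot 7\right) = 45832 - \left(-144 + 49 + 1554\right) = 45832 - 1459 = 44373$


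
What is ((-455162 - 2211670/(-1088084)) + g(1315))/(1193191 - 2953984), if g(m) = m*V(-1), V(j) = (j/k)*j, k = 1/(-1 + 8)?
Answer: 242618232359/957945345306 ≈ 0.25327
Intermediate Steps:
k = ⅐ (k = 1/7 = ⅐ ≈ 0.14286)
V(j) = 7*j² (V(j) = (j/(⅐))*j = (j*7)*j = (7*j)*j = 7*j²)
g(m) = 7*m (g(m) = m*(7*(-1)²) = m*(7*1) = m*7 = 7*m)
((-455162 - 2211670/(-1088084)) + g(1315))/(1193191 - 2953984) = ((-455162 - 2211670/(-1088084)) + 7*1315)/(1193191 - 2953984) = ((-455162 - 2211670*(-1/1088084)) + 9205)/(-1760793) = ((-455162 + 1105835/544042) + 9205)*(-1/1760793) = (-247626138969/544042 + 9205)*(-1/1760793) = -242618232359/544042*(-1/1760793) = 242618232359/957945345306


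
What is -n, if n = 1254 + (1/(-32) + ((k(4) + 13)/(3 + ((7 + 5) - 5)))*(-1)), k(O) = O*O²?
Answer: -199403/160 ≈ -1246.3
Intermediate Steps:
k(O) = O³
n = 199403/160 (n = 1254 + (1/(-32) + ((4³ + 13)/(3 + ((7 + 5) - 5)))*(-1)) = 1254 + (-1/32 + ((64 + 13)/(3 + (12 - 5)))*(-1)) = 1254 + (-1/32 + (77/(3 + 7))*(-1)) = 1254 + (-1/32 + (77/10)*(-1)) = 1254 + (-1/32 - 77/10) = 1254 - 1237/160 = 199403/160 ≈ 1246.3)
-n = -1*199403/160 = -199403/160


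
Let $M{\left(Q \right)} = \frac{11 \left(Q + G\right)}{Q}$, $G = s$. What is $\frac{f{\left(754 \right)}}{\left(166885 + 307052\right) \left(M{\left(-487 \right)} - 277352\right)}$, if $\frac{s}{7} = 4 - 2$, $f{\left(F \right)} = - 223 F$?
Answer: $\frac{81885154}{64012405645077} \approx 1.2792 \cdot 10^{-6}$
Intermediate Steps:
$s = 14$ ($s = 7 \left(4 - 2\right) = 7 \cdot 2 = 14$)
$G = 14$
$M{\left(Q \right)} = \frac{154 + 11 Q}{Q}$ ($M{\left(Q \right)} = \frac{11 \left(Q + 14\right)}{Q} = \frac{11 \left(14 + Q\right)}{Q} = \frac{154 + 11 Q}{Q}$)
$\frac{f{\left(754 \right)}}{\left(166885 + 307052\right) \left(M{\left(-487 \right)} - 277352\right)} = \frac{\left(-223\right) 754}{\left(166885 + 307052\right) \left(\left(11 + \frac{154}{-487}\right) - 277352\right)} = - \frac{168142}{473937 \left(\left(11 + 154 \left(- \frac{1}{487}\right)\right) - 277352\right)} = - \frac{168142}{473937 \left(\left(11 - \frac{154}{487}\right) - 277352\right)} = - \frac{168142}{473937 \left(\frac{5203}{487} - 277352\right)} = - \frac{168142}{473937 \left(- \frac{135065221}{487}\right)} = - \frac{168142}{- \frac{64012405645077}{487}} = \left(-168142\right) \left(- \frac{487}{64012405645077}\right) = \frac{81885154}{64012405645077}$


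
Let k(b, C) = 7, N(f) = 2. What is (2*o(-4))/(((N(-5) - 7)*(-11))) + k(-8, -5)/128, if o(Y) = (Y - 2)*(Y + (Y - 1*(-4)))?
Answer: 6529/7040 ≈ 0.92741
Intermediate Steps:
o(Y) = (-2 + Y)*(4 + 2*Y) (o(Y) = (-2 + Y)*(Y + (Y + 4)) = (-2 + Y)*(Y + (4 + Y)) = (-2 + Y)*(4 + 2*Y))
(2*o(-4))/(((N(-5) - 7)*(-11))) + k(-8, -5)/128 = (2*(-8 + 2*(-4)²))/(((2 - 7)*(-11))) + 7/128 = (2*(-8 + 2*16))/((-5*(-11))) + 7*(1/128) = (2*(-8 + 32))/55 + 7/128 = (2*24)*(1/55) + 7/128 = 48*(1/55) + 7/128 = 48/55 + 7/128 = 6529/7040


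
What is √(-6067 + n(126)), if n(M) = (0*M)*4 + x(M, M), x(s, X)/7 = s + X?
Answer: I*√4303 ≈ 65.597*I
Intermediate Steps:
x(s, X) = 7*X + 7*s (x(s, X) = 7*(s + X) = 7*(X + s) = 7*X + 7*s)
n(M) = 14*M (n(M) = (0*M)*4 + (7*M + 7*M) = 0*4 + 14*M = 0 + 14*M = 14*M)
√(-6067 + n(126)) = √(-6067 + 14*126) = √(-6067 + 1764) = √(-4303) = I*√4303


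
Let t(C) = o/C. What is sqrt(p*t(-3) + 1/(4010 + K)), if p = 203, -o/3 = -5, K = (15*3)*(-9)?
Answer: I*sqrt(13190961770)/3605 ≈ 31.859*I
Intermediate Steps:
K = -405 (K = 45*(-9) = -405)
o = 15 (o = -3*(-5) = 15)
t(C) = 15/C
sqrt(p*t(-3) + 1/(4010 + K)) = sqrt(203*(15/(-3)) + 1/(4010 - 405)) = sqrt(203*(15*(-1/3)) + 1/3605) = sqrt(203*(-5) + 1/3605) = sqrt(-1015 + 1/3605) = sqrt(-3659074/3605) = I*sqrt(13190961770)/3605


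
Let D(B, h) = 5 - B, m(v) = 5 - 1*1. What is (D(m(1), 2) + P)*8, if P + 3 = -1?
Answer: -24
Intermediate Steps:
m(v) = 4 (m(v) = 5 - 1 = 4)
P = -4 (P = -3 - 1 = -4)
(D(m(1), 2) + P)*8 = ((5 - 1*4) - 4)*8 = ((5 - 4) - 4)*8 = (1 - 4)*8 = -3*8 = -24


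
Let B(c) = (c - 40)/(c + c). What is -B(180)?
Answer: -7/18 ≈ -0.38889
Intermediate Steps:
B(c) = (-40 + c)/(2*c) (B(c) = (-40 + c)/((2*c)) = (-40 + c)*(1/(2*c)) = (-40 + c)/(2*c))
-B(180) = -(-40 + 180)/(2*180) = -140/(2*180) = -1*7/18 = -7/18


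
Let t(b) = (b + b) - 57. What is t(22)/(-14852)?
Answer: 13/14852 ≈ 0.00087530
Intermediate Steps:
t(b) = -57 + 2*b (t(b) = 2*b - 57 = -57 + 2*b)
t(22)/(-14852) = (-57 + 2*22)/(-14852) = (-57 + 44)*(-1/14852) = -13*(-1/14852) = 13/14852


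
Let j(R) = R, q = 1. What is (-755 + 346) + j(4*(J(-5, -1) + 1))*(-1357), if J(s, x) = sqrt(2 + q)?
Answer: -5837 - 5428*sqrt(3) ≈ -15239.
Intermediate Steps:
J(s, x) = sqrt(3) (J(s, x) = sqrt(2 + 1) = sqrt(3))
(-755 + 346) + j(4*(J(-5, -1) + 1))*(-1357) = (-755 + 346) + (4*(sqrt(3) + 1))*(-1357) = -409 + (4*(1 + sqrt(3)))*(-1357) = -409 + (4 + 4*sqrt(3))*(-1357) = -409 + (-5428 - 5428*sqrt(3)) = -5837 - 5428*sqrt(3)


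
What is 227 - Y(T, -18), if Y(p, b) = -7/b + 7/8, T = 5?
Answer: 16253/72 ≈ 225.74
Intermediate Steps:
Y(p, b) = 7/8 - 7/b (Y(p, b) = -7/b + 7*(⅛) = -7/b + 7/8 = 7/8 - 7/b)
227 - Y(T, -18) = 227 - (7/8 - 7/(-18)) = 227 - (7/8 - 7*(-1/18)) = 227 - (7/8 + 7/18) = 227 - 1*91/72 = 227 - 91/72 = 16253/72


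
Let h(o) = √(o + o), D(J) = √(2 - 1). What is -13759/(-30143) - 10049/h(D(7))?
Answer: 13759/30143 - 10049*√2/2 ≈ -7105.3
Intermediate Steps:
D(J) = 1 (D(J) = √1 = 1)
h(o) = √2*√o (h(o) = √(2*o) = √2*√o)
-13759/(-30143) - 10049/h(D(7)) = -13759/(-30143) - 10049*√2/2 = -13759*(-1/30143) - 10049*√2/2 = 13759/30143 - 10049*√2/2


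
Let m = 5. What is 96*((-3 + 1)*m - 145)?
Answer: -14880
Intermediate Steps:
96*((-3 + 1)*m - 145) = 96*((-3 + 1)*5 - 145) = 96*(-2*5 - 145) = 96*(-10 - 145) = 96*(-155) = -14880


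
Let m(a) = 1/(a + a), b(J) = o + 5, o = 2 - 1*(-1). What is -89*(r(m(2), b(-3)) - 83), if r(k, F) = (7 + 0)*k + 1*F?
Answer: 26077/4 ≈ 6519.3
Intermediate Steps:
o = 3 (o = 2 + 1 = 3)
b(J) = 8 (b(J) = 3 + 5 = 8)
m(a) = 1/(2*a)
r(k, F) = F + 7*k (r(k, F) = 7*k + F = F + 7*k)
-89*(r(m(2), b(-3)) - 83) = -89*((8 + 7*((½)/2)) - 83) = -89*((8 + 7*((½)*(½))) - 83) = -89*((8 + 7*(¼)) - 83) = -89*((8 + 7/4) - 83) = -89*(39/4 - 83) = -89*(-293/4) = 26077/4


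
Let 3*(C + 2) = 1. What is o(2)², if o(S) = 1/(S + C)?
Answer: 9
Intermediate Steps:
C = -5/3 (C = -2 + (⅓)*1 = -2 + ⅓ = -5/3 ≈ -1.6667)
o(S) = 1/(-5/3 + S) (o(S) = 1/(S - 5/3) = 1/(-5/3 + S))
o(2)² = (3/(-5 + 3*2))² = (3/(-5 + 6))² = (3/1)² = (3*1)² = 3² = 9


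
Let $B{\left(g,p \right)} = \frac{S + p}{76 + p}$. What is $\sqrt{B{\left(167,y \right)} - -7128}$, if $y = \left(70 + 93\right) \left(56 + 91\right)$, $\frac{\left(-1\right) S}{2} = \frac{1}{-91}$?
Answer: $\frac{\sqrt{109156127003}}{3913} \approx 84.433$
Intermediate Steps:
$S = \frac{2}{91}$ ($S = - \frac{2}{-91} = \left(-2\right) \left(- \frac{1}{91}\right) = \frac{2}{91} \approx 0.021978$)
$y = 23961$ ($y = 163 \cdot 147 = 23961$)
$B{\left(g,p \right)} = \frac{\frac{2}{91} + p}{76 + p}$
$\sqrt{B{\left(167,y \right)} - -7128} = \sqrt{\frac{\frac{2}{91} + 23961}{76 + 23961} - -7128} = \sqrt{\frac{1}{24037} \cdot \frac{2180453}{91} + 7128} = \sqrt{\frac{2180453}{2187367} + 7128} = \sqrt{\frac{15593732429}{2187367}} = \frac{\sqrt{109156127003}}{3913}$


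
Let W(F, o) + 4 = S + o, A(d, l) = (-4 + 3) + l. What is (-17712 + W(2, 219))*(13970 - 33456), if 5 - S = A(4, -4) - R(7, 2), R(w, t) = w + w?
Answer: 340478878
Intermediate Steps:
A(d, l) = -1 + l
R(w, t) = 2*w
S = 24 (S = 5 - ((-1 - 4) - 2*7) = 5 - (-5 - 1*14) = 5 - (-5 - 14) = 5 - 1*(-19) = 5 + 19 = 24)
W(F, o) = 20 + o (W(F, o) = -4 + (24 + o) = 20 + o)
(-17712 + W(2, 219))*(13970 - 33456) = (-17712 + (20 + 219))*(13970 - 33456) = (-17712 + 239)*(-19486) = -17473*(-19486) = 340478878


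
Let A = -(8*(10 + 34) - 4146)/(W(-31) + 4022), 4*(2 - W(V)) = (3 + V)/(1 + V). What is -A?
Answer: -113820/120713 ≈ -0.94290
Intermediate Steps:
W(V) = 2 - (3 + V)/(4*(1 + V))
A = 113820/120713 (A = -(8*(10 + 34) - 4146)/((5 + 7*(-31))/(4*(1 - 31)) + 4022) = -(8*44 - 4146)/((¼)*(5 - 217)/(-30) + 4022) = -(352 - 4146)/((¼)*(-1/30)*(-212) + 4022) = -(-3794)/(53/30 + 4022) = -(-3794)/120713/30 = -(-3794)*30/120713 = -1*(-113820/120713) = 113820/120713 ≈ 0.94290)
-A = -1*113820/120713 = -113820/120713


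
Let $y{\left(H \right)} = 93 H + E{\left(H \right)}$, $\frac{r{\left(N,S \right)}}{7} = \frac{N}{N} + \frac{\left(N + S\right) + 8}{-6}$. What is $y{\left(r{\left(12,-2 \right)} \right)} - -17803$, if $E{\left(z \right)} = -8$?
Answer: $16493$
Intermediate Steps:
$r{\left(N,S \right)} = - \frac{7}{3} - \frac{7 N}{6} - \frac{7 S}{6}$ ($r{\left(N,S \right)} = 7 \left(\frac{N}{N} + \frac{\left(N + S\right) + 8}{-6}\right) = 7 \left(1 + \left(8 + N + S\right) \left(- \frac{1}{6}\right)\right) = 7 \left(1 - \left(\frac{4}{3} + \frac{N}{6} + \frac{S}{6}\right)\right) = 7 \left(- \frac{1}{3} - \frac{N}{6} - \frac{S}{6}\right) = - \frac{7}{3} - \frac{7 N}{6} - \frac{7 S}{6}$)
$y{\left(H \right)} = -8 + 93 H$ ($y{\left(H \right)} = 93 H - 8 = -8 + 93 H$)
$y{\left(r{\left(12,-2 \right)} \right)} - -17803 = \left(-8 + 93 \left(- \frac{7}{3} - 14 - - \frac{7}{3}\right)\right) - -17803 = \left(-8 + 93 \left(- \frac{7}{3} - 14 + \frac{7}{3}\right)\right) + 17803 = \left(-8 + 93 \left(-14\right)\right) + 17803 = \left(-8 - 1302\right) + 17803 = -1310 + 17803 = 16493$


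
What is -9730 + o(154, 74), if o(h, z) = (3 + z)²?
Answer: -3801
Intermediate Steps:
-9730 + o(154, 74) = -9730 + (3 + 74)² = -9730 + 77² = -9730 + 5929 = -3801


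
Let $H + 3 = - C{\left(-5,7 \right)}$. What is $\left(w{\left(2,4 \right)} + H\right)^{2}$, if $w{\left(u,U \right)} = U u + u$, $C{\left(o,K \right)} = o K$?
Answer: $1764$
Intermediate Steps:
$C{\left(o,K \right)} = K o$
$H = 32$ ($H = -3 - 7 \left(-5\right) = -3 - -35 = -3 + 35 = 32$)
$w{\left(u,U \right)} = u + U u$
$\left(w{\left(2,4 \right)} + H\right)^{2} = \left(2 \left(1 + 4\right) + 32\right)^{2} = \left(2 \cdot 5 + 32\right)^{2} = \left(10 + 32\right)^{2} = 42^{2} = 1764$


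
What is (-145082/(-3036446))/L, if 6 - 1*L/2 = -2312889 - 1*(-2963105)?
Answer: -10363/282046793380 ≈ -3.6742e-8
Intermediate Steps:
L = -1300420 (L = 12 - 2*(-2312889 - 1*(-2963105)) = 12 - 2*(-2312889 + 2963105) = 12 - 2*650216 = 12 - 1300432 = -1300420)
(-145082/(-3036446))/L = -145082/(-3036446)/(-1300420) = -145082*(-1/3036446)*(-1/1300420) = (10363/216889)*(-1/1300420) = -10363/282046793380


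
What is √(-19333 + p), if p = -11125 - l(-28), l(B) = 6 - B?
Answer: 66*I*√7 ≈ 174.62*I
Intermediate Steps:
p = -11159 (p = -11125 - (6 - 1*(-28)) = -11125 - (6 + 28) = -11125 - 1*34 = -11125 - 34 = -11159)
√(-19333 + p) = √(-19333 - 11159) = √(-30492) = 66*I*√7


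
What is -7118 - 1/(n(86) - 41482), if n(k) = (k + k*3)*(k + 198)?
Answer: -400131253/56214 ≈ -7118.0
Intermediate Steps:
n(k) = 4*k*(198 + k) (n(k) = (k + 3*k)*(198 + k) = (4*k)*(198 + k) = 4*k*(198 + k))
-7118 - 1/(n(86) - 41482) = -7118 - 1/(4*86*(198 + 86) - 41482) = -7118 - 1/(4*86*284 - 41482) = -7118 - 1/(97696 - 41482) = -7118 - 1/56214 = -400131253/56214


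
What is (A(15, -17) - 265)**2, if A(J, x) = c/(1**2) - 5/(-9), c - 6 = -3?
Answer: 5536609/81 ≈ 68353.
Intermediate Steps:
c = 3 (c = 6 - 3 = 3)
A(J, x) = 32/9 (A(J, x) = 3/(1**2) - 5/(-9) = 3/1 - 5*(-1/9) = 3*1 + 5/9 = 3 + 5/9 = 32/9)
(A(15, -17) - 265)**2 = (32/9 - 265)**2 = (-2353/9)**2 = 5536609/81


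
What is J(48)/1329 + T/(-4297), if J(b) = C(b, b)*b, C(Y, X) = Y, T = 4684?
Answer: 1225084/1903571 ≈ 0.64357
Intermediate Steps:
J(b) = b² (J(b) = b*b = b²)
J(48)/1329 + T/(-4297) = 48²/1329 + 4684/(-4297) = 2304*(1/1329) + 4684*(-1/4297) = 768/443 - 4684/4297 = 1225084/1903571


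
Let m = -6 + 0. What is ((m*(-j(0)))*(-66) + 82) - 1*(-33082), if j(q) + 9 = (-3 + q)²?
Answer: 33164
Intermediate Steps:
j(q) = -9 + (-3 + q)²
m = -6
((m*(-j(0)))*(-66) + 82) - 1*(-33082) = (-(-6)*0*(-6 + 0)*(-66) + 82) - 1*(-33082) = (-(-6)*0*(-6)*(-66) + 82) + 33082 = (-(-6)*0*(-66) + 82) + 33082 = (-6*0*(-66) + 82) + 33082 = (0*(-66) + 82) + 33082 = (0 + 82) + 33082 = 82 + 33082 = 33164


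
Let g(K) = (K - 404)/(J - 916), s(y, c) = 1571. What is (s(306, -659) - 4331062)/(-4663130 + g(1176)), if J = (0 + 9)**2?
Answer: 3615124985/3893714322 ≈ 0.92845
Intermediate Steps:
J = 81 (J = 9**2 = 81)
g(K) = 404/835 - K/835 (g(K) = (K - 404)/(81 - 916) = (-404 + K)/(-835) = (-404 + K)*(-1/835) = 404/835 - K/835)
(s(306, -659) - 4331062)/(-4663130 + g(1176)) = (1571 - 4331062)/(-4663130 + (404/835 - 1/835*1176)) = -4329491/(-4663130 + (404/835 - 1176/835)) = -4329491/(-4663130 - 772/835) = -4329491/(-3893714322/835) = -4329491*(-835/3893714322) = 3615124985/3893714322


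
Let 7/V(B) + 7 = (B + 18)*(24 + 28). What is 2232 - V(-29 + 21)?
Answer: 1145009/513 ≈ 2232.0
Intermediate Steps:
V(B) = 7/(929 + 52*B) (V(B) = 7/(-7 + (B + 18)*(24 + 28)) = 7/(-7 + (18 + B)*52) = 7/(-7 + (936 + 52*B)) = 7/(929 + 52*B))
2232 - V(-29 + 21) = 2232 - 7/(929 + 52*(-29 + 21)) = 2232 - 7/(929 + 52*(-8)) = 2232 - 7/(929 - 416) = 2232 - 7/513 = 1145009/513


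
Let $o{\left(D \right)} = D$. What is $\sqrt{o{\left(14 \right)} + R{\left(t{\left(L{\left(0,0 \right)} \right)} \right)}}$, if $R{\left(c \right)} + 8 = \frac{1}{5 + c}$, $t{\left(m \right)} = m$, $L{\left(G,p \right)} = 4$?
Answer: $\frac{\sqrt{55}}{3} \approx 2.4721$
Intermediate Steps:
$R{\left(c \right)} = -8 + \frac{1}{5 + c}$
$\sqrt{o{\left(14 \right)} + R{\left(t{\left(L{\left(0,0 \right)} \right)} \right)}} = \sqrt{14 + \frac{-39 - 32}{5 + 4}} = \sqrt{14 + \frac{-39 - 32}{9}} = \sqrt{14 + \frac{1}{9} \left(-71\right)} = \sqrt{14 - \frac{71}{9}} = \sqrt{\frac{55}{9}} = \frac{\sqrt{55}}{3}$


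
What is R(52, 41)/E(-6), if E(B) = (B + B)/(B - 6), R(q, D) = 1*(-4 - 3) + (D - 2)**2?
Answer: 1514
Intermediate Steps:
R(q, D) = -7 + (-2 + D)**2 (R(q, D) = 1*(-7) + (-2 + D)**2 = -7 + (-2 + D)**2)
E(B) = 2*B/(-6 + B) (E(B) = (2*B)/(-6 + B) = 2*B/(-6 + B))
R(52, 41)/E(-6) = (-7 + (-2 + 41)**2)/((2*(-6)/(-6 - 6))) = (-7 + 39**2)/((2*(-6)/(-12))) = (-7 + 1521)/((2*(-6)*(-1/12))) = 1514/1 = 1514*1 = 1514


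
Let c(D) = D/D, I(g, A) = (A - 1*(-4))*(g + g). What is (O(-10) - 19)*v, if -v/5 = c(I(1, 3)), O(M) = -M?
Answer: 45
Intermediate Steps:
I(g, A) = 2*g*(4 + A) (I(g, A) = (A + 4)*(2*g) = (4 + A)*(2*g) = 2*g*(4 + A))
c(D) = 1
v = -5 (v = -5*1 = -5)
(O(-10) - 19)*v = (-1*(-10) - 19)*(-5) = (10 - 19)*(-5) = -9*(-5) = 45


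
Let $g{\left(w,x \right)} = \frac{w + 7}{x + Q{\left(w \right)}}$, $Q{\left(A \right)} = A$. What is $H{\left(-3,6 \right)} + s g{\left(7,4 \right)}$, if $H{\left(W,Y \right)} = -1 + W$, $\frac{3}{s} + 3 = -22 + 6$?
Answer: $- \frac{878}{209} \approx -4.201$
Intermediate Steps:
$s = - \frac{3}{19}$ ($s = \frac{3}{-3 + \left(-22 + 6\right)} = \frac{3}{-3 - 16} = \frac{3}{-19} = 3 \left(- \frac{1}{19}\right) = - \frac{3}{19} \approx -0.15789$)
$g{\left(w,x \right)} = \frac{7 + w}{w + x}$ ($g{\left(w,x \right)} = \frac{w + 7}{x + w} = \frac{7 + w}{w + x}$)
$H{\left(-3,6 \right)} + s g{\left(7,4 \right)} = \left(-1 - 3\right) - \frac{3 \frac{7 + 7}{7 + 4}}{19} = -4 - \frac{3 \cdot \frac{1}{11} \cdot 14}{19} = -4 - \frac{42}{209} = - \frac{878}{209}$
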